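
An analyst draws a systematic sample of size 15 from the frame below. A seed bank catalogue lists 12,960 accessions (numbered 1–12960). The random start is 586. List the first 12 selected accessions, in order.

586, 1450, 2314, 3178, 4042, 4906, 5770, 6634, 7498, 8362, 9226, 10090

k = N/n = 12960/15 = 864
accession 1: 586
accession 2: 586 + 864 = 1450
accession 3: 1450 + 864 = 2314
accession 4: 2314 + 864 = 3178
accession 5: 3178 + 864 = 4042
accession 6: 4042 + 864 = 4906
accession 7: 4906 + 864 = 5770
accession 8: 5770 + 864 = 6634
accession 9: 6634 + 864 = 7498
accession 10: 7498 + 864 = 8362
accession 11: 8362 + 864 = 9226
accession 12: 9226 + 864 = 10090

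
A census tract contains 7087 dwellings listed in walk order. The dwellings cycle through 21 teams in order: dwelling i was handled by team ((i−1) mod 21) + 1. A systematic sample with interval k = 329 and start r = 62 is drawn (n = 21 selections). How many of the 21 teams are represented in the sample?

Consecutive selections differ by k = 329, so their team numbers differ by 329 mod 21 = 14.
gcd(329, 21) = 7, so the sample visits 21/7 = 3 distinct residues mod 21.
Start 62 is team 20; the teams hit are 6, 13, 20.

3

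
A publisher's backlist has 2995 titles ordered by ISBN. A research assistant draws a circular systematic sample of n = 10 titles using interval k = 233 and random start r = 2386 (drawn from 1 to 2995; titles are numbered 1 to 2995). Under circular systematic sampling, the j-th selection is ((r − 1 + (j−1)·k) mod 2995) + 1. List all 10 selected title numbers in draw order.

Selection 1: 2386
Selection 2: 2386 + 233 = 2619
Selection 3: 2619 + 233 = 2852
Selection 4: 2852 + 233 = 3085 → 3085 − 2995 = 90
Selection 5: 90 + 233 = 323
Selection 6: 323 + 233 = 556
Selection 7: 556 + 233 = 789
Selection 8: 789 + 233 = 1022
Selection 9: 1022 + 233 = 1255
Selection 10: 1255 + 233 = 1488

2386, 2619, 2852, 90, 323, 556, 789, 1022, 1255, 1488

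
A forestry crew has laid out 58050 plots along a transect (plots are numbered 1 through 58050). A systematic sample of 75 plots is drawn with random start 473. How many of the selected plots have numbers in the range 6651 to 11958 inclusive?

k = 58050/75 = 774
First selection ≥ 6651: 473 + ⌈(6651−473)/774⌉·774 = 473 + 8×774 = 6665
Last selection ≤ 11958: 473 + ⌊(11958−473)/774⌋·774 = 473 + 14×774 = 11309
Count = 14 − 8 + 1 = 7

7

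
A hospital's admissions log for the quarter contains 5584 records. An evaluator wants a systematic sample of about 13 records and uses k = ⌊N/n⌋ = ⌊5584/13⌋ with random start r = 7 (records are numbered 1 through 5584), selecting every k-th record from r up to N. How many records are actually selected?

14

k = ⌊5584/13⌋ = 429
Achieved size = ⌊(5584 − 7)/429⌋ + 1 = ⌊5577/429⌋ + 1 = 13 + 1 = 14
(last selection: 7 + 13×429 = 5584 ≤ 5584; next would be 6013 > 5584)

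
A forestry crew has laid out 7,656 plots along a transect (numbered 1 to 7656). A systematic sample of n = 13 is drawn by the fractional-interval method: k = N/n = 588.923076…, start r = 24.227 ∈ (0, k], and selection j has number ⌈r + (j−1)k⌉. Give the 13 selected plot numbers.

25, 614, 1203, 1791, 2380, 2969, 3558, 4147, 4736, 5325, 5914, 6503, 7092

j=1: r + 0k = 24.227 → ⌈·⌉ = 25
j=2: r + 1k = 613.150076… → ⌈·⌉ = 614
j=3: r + 2k = 1202.073153… → ⌈·⌉ = 1203
j=4: r + 3k = 1790.996230… → ⌈·⌉ = 1791
j=5: r + 4k = 2379.919307… → ⌈·⌉ = 2380
j=6: r + 5k = 2968.842384… → ⌈·⌉ = 2969
j=7: r + 6k = 3557.765461… → ⌈·⌉ = 3558
j=8: r + 7k = 4146.688538… → ⌈·⌉ = 4147
j=9: r + 8k = 4735.611615… → ⌈·⌉ = 4736
j=10: r + 9k = 5324.534692… → ⌈·⌉ = 5325
j=11: r + 10k = 5913.457769… → ⌈·⌉ = 5914
j=12: r + 11k = 6502.380846… → ⌈·⌉ = 6503
j=13: r + 12k = 7091.303923… → ⌈·⌉ = 7092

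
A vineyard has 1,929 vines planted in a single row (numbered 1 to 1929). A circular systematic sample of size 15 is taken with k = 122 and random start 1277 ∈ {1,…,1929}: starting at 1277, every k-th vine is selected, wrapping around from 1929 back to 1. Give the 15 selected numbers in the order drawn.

Selection 1: 1277
Selection 2: 1277 + 122 = 1399
Selection 3: 1399 + 122 = 1521
Selection 4: 1521 + 122 = 1643
Selection 5: 1643 + 122 = 1765
Selection 6: 1765 + 122 = 1887
Selection 7: 1887 + 122 = 2009 → 2009 − 1929 = 80
Selection 8: 80 + 122 = 202
Selection 9: 202 + 122 = 324
Selection 10: 324 + 122 = 446
Selection 11: 446 + 122 = 568
Selection 12: 568 + 122 = 690
Selection 13: 690 + 122 = 812
Selection 14: 812 + 122 = 934
Selection 15: 934 + 122 = 1056

1277, 1399, 1521, 1643, 1765, 1887, 80, 202, 324, 446, 568, 690, 812, 934, 1056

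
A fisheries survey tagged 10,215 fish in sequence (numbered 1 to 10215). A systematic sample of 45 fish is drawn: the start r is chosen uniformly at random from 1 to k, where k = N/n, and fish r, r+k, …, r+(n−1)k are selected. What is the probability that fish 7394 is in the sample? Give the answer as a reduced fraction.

k = 10215/45 = 227.
Fish 7394 is selected iff r ≡ 7394 (mod 227); exactly one such r in {1,…,227}.
Inclusion probability = 1/227.

1/227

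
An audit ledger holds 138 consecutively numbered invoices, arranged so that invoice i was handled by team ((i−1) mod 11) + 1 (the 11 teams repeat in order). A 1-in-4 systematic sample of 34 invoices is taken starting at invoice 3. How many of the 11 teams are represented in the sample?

11

Consecutive selections differ by k = 4, so their team numbers differ by 4 mod 11 = 4.
gcd(4, 11) = 1, so the sample visits 11/1 = 11 distinct residues mod 11.
Start 3 is team 3; the teams hit are 1, 2, 3, 4, 5, 6, 7, 8, 9, 10, 11.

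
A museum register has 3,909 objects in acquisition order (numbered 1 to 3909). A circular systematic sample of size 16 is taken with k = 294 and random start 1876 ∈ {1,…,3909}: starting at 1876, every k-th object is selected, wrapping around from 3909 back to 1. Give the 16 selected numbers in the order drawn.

1876, 2170, 2464, 2758, 3052, 3346, 3640, 25, 319, 613, 907, 1201, 1495, 1789, 2083, 2377

Selection 1: 1876
Selection 2: 1876 + 294 = 2170
Selection 3: 2170 + 294 = 2464
Selection 4: 2464 + 294 = 2758
Selection 5: 2758 + 294 = 3052
Selection 6: 3052 + 294 = 3346
Selection 7: 3346 + 294 = 3640
Selection 8: 3640 + 294 = 3934 → 3934 − 3909 = 25
Selection 9: 25 + 294 = 319
Selection 10: 319 + 294 = 613
Selection 11: 613 + 294 = 907
Selection 12: 907 + 294 = 1201
Selection 13: 1201 + 294 = 1495
Selection 14: 1495 + 294 = 1789
Selection 15: 1789 + 294 = 2083
Selection 16: 2083 + 294 = 2377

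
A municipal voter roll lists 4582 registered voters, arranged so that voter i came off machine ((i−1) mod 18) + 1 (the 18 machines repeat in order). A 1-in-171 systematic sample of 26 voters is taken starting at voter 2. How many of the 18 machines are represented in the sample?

2

Consecutive selections differ by k = 171, so their machine numbers differ by 171 mod 18 = 9.
gcd(171, 18) = 9, so the sample visits 18/9 = 2 distinct residues mod 18.
Start 2 is machine 2; the machines hit are 2, 11.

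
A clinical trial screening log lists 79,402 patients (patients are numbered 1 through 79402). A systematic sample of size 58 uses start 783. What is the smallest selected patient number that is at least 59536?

k = 79402/58 = 1369
Steps past start: ⌈(59536 − 783)/1369⌉ = ⌈58753/1369⌉ = 43
Selected patient: 783 + 43×1369 = 59650

59650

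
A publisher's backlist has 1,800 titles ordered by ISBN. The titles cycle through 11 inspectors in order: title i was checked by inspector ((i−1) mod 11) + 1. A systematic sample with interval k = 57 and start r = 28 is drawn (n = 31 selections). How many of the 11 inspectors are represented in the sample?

Consecutive selections differ by k = 57, so their inspector numbers differ by 57 mod 11 = 2.
gcd(57, 11) = 1, so the sample visits 11/1 = 11 distinct residues mod 11.
Start 28 is inspector 6; the inspectors hit are 1, 2, 3, 4, 5, 6, 7, 8, 9, 10, 11.

11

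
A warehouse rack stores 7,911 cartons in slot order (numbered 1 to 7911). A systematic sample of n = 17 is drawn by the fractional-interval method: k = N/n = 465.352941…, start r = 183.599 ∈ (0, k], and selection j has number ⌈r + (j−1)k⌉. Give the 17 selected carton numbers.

j=1: r + 0k = 183.599 → ⌈·⌉ = 184
j=2: r + 1k = 648.951941… → ⌈·⌉ = 649
j=3: r + 2k = 1114.304882… → ⌈·⌉ = 1115
j=4: r + 3k = 1579.657823… → ⌈·⌉ = 1580
j=5: r + 4k = 2045.010764… → ⌈·⌉ = 2046
j=6: r + 5k = 2510.363705… → ⌈·⌉ = 2511
j=7: r + 6k = 2975.716647… → ⌈·⌉ = 2976
j=8: r + 7k = 3441.069588… → ⌈·⌉ = 3442
j=9: r + 8k = 3906.422529… → ⌈·⌉ = 3907
j=10: r + 9k = 4371.775470… → ⌈·⌉ = 4372
j=11: r + 10k = 4837.128411… → ⌈·⌉ = 4838
j=12: r + 11k = 5302.481352… → ⌈·⌉ = 5303
j=13: r + 12k = 5767.834294… → ⌈·⌉ = 5768
j=14: r + 13k = 6233.187235… → ⌈·⌉ = 6234
j=15: r + 14k = 6698.540176… → ⌈·⌉ = 6699
j=16: r + 15k = 7163.893117… → ⌈·⌉ = 7164
j=17: r + 16k = 7629.246058… → ⌈·⌉ = 7630

184, 649, 1115, 1580, 2046, 2511, 2976, 3442, 3907, 4372, 4838, 5303, 5768, 6234, 6699, 7164, 7630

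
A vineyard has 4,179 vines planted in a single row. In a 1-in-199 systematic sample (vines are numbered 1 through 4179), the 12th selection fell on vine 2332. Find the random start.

k = 199
r = 2332 − (12−1)×199 = 2332 − 2189 = 143

143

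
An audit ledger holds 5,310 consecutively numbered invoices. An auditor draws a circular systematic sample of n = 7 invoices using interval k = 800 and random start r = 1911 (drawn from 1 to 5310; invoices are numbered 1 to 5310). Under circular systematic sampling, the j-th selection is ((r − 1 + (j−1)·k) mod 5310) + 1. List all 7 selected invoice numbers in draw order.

Selection 1: 1911
Selection 2: 1911 + 800 = 2711
Selection 3: 2711 + 800 = 3511
Selection 4: 3511 + 800 = 4311
Selection 5: 4311 + 800 = 5111
Selection 6: 5111 + 800 = 5911 → 5911 − 5310 = 601
Selection 7: 601 + 800 = 1401

1911, 2711, 3511, 4311, 5111, 601, 1401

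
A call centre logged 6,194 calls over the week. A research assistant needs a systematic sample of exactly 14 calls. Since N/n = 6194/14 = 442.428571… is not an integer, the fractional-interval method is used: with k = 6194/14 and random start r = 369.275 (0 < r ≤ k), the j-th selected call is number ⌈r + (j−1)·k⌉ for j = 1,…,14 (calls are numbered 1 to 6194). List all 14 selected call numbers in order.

j=1: r + 0k = 369.275 → ⌈·⌉ = 370
j=2: r + 1k = 811.703571… → ⌈·⌉ = 812
j=3: r + 2k = 1254.132142… → ⌈·⌉ = 1255
j=4: r + 3k = 1696.560714… → ⌈·⌉ = 1697
j=5: r + 4k = 2138.989285… → ⌈·⌉ = 2139
j=6: r + 5k = 2581.417857… → ⌈·⌉ = 2582
j=7: r + 6k = 3023.846428… → ⌈·⌉ = 3024
j=8: r + 7k = 3466.275 → ⌈·⌉ = 3467
j=9: r + 8k = 3908.703571… → ⌈·⌉ = 3909
j=10: r + 9k = 4351.132142… → ⌈·⌉ = 4352
j=11: r + 10k = 4793.560714… → ⌈·⌉ = 4794
j=12: r + 11k = 5235.989285… → ⌈·⌉ = 5236
j=13: r + 12k = 5678.417857… → ⌈·⌉ = 5679
j=14: r + 13k = 6120.846428… → ⌈·⌉ = 6121

370, 812, 1255, 1697, 2139, 2582, 3024, 3467, 3909, 4352, 4794, 5236, 5679, 6121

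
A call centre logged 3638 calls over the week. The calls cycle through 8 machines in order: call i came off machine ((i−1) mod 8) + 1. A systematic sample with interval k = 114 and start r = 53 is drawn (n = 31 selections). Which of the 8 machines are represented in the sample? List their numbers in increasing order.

1, 3, 5, 7

Consecutive selections differ by k = 114, so their machine numbers differ by 114 mod 8 = 2.
gcd(114, 8) = 2, so the sample visits 8/2 = 4 distinct residues mod 8.
Start 53 is machine 5; the machines hit are 1, 3, 5, 7.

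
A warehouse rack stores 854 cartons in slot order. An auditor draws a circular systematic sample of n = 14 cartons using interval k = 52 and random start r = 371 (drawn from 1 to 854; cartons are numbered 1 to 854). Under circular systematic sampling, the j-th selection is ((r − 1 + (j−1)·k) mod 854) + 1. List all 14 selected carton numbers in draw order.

Selection 1: 371
Selection 2: 371 + 52 = 423
Selection 3: 423 + 52 = 475
Selection 4: 475 + 52 = 527
Selection 5: 527 + 52 = 579
Selection 6: 579 + 52 = 631
Selection 7: 631 + 52 = 683
Selection 8: 683 + 52 = 735
Selection 9: 735 + 52 = 787
Selection 10: 787 + 52 = 839
Selection 11: 839 + 52 = 891 → 891 − 854 = 37
Selection 12: 37 + 52 = 89
Selection 13: 89 + 52 = 141
Selection 14: 141 + 52 = 193

371, 423, 475, 527, 579, 631, 683, 735, 787, 839, 37, 89, 141, 193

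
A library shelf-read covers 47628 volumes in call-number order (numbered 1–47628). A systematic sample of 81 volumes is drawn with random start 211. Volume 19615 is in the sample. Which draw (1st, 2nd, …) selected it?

34

k = 47628/81 = 588
position = (19615 − 211)/588 + 1 = 19404/588 + 1 = 33 + 1 = 34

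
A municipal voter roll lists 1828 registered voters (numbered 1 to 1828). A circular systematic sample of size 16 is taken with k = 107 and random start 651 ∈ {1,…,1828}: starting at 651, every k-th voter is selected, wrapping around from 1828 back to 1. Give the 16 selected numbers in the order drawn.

Selection 1: 651
Selection 2: 651 + 107 = 758
Selection 3: 758 + 107 = 865
Selection 4: 865 + 107 = 972
Selection 5: 972 + 107 = 1079
Selection 6: 1079 + 107 = 1186
Selection 7: 1186 + 107 = 1293
Selection 8: 1293 + 107 = 1400
Selection 9: 1400 + 107 = 1507
Selection 10: 1507 + 107 = 1614
Selection 11: 1614 + 107 = 1721
Selection 12: 1721 + 107 = 1828
Selection 13: 1828 + 107 = 1935 → 1935 − 1828 = 107
Selection 14: 107 + 107 = 214
Selection 15: 214 + 107 = 321
Selection 16: 321 + 107 = 428

651, 758, 865, 972, 1079, 1186, 1293, 1400, 1507, 1614, 1721, 1828, 107, 214, 321, 428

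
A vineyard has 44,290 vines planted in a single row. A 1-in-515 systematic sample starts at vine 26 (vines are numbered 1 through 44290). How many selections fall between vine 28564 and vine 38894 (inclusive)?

20

k = 515
First selection ≥ 28564: 26 + ⌈(28564−26)/515⌉·515 = 26 + 56×515 = 28866
Last selection ≤ 38894: 26 + ⌊(38894−26)/515⌋·515 = 26 + 75×515 = 38651
Count = 75 − 56 + 1 = 20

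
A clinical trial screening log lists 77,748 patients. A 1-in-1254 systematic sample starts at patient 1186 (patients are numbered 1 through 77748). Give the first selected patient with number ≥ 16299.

k = 1254
Steps past start: ⌈(16299 − 1186)/1254⌉ = ⌈15113/1254⌉ = 13
Selected patient: 1186 + 13×1254 = 17488

17488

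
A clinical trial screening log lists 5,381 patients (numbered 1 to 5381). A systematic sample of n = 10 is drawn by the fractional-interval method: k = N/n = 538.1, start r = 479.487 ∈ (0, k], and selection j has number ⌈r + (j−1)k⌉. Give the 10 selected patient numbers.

j=1: r + 0k = 479.487 → ⌈·⌉ = 480
j=2: r + 1k = 1017.587 → ⌈·⌉ = 1018
j=3: r + 2k = 1555.687 → ⌈·⌉ = 1556
j=4: r + 3k = 2093.787 → ⌈·⌉ = 2094
j=5: r + 4k = 2631.887 → ⌈·⌉ = 2632
j=6: r + 5k = 3169.987 → ⌈·⌉ = 3170
j=7: r + 6k = 3708.087 → ⌈·⌉ = 3709
j=8: r + 7k = 4246.187 → ⌈·⌉ = 4247
j=9: r + 8k = 4784.287 → ⌈·⌉ = 4785
j=10: r + 9k = 5322.387 → ⌈·⌉ = 5323

480, 1018, 1556, 2094, 2632, 3170, 3709, 4247, 4785, 5323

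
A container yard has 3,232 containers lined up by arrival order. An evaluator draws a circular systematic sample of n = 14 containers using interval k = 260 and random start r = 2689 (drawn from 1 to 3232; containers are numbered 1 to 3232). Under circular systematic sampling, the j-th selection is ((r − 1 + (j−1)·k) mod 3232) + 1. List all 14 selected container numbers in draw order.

Selection 1: 2689
Selection 2: 2689 + 260 = 2949
Selection 3: 2949 + 260 = 3209
Selection 4: 3209 + 260 = 3469 → 3469 − 3232 = 237
Selection 5: 237 + 260 = 497
Selection 6: 497 + 260 = 757
Selection 7: 757 + 260 = 1017
Selection 8: 1017 + 260 = 1277
Selection 9: 1277 + 260 = 1537
Selection 10: 1537 + 260 = 1797
Selection 11: 1797 + 260 = 2057
Selection 12: 2057 + 260 = 2317
Selection 13: 2317 + 260 = 2577
Selection 14: 2577 + 260 = 2837

2689, 2949, 3209, 237, 497, 757, 1017, 1277, 1537, 1797, 2057, 2317, 2577, 2837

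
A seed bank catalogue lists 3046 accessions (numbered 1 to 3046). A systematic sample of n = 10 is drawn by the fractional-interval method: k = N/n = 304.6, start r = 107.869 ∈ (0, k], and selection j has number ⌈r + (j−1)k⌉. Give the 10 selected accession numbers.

j=1: r + 0k = 107.869 → ⌈·⌉ = 108
j=2: r + 1k = 412.469 → ⌈·⌉ = 413
j=3: r + 2k = 717.069 → ⌈·⌉ = 718
j=4: r + 3k = 1021.669 → ⌈·⌉ = 1022
j=5: r + 4k = 1326.269 → ⌈·⌉ = 1327
j=6: r + 5k = 1630.869 → ⌈·⌉ = 1631
j=7: r + 6k = 1935.469 → ⌈·⌉ = 1936
j=8: r + 7k = 2240.069 → ⌈·⌉ = 2241
j=9: r + 8k = 2544.669 → ⌈·⌉ = 2545
j=10: r + 9k = 2849.269 → ⌈·⌉ = 2850

108, 413, 718, 1022, 1327, 1631, 1936, 2241, 2545, 2850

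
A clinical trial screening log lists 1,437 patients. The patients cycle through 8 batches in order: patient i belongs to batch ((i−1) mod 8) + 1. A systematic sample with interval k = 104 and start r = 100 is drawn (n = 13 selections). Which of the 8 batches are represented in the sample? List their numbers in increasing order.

Consecutive selections differ by k = 104, so their batch numbers differ by 104 mod 8 = 0.
gcd(104, 8) = 8, so the sample visits 8/8 = 1 distinct residues mod 8.
Start 100 is batch 4; the batches hit are 4.

4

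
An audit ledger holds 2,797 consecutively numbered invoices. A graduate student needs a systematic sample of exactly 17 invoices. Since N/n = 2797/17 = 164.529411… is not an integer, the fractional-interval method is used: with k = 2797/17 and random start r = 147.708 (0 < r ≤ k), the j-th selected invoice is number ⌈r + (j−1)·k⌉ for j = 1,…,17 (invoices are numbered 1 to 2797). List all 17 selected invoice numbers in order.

148, 313, 477, 642, 806, 971, 1135, 1300, 1464, 1629, 1794, 1958, 2123, 2287, 2452, 2616, 2781

j=1: r + 0k = 147.708 → ⌈·⌉ = 148
j=2: r + 1k = 312.237411… → ⌈·⌉ = 313
j=3: r + 2k = 476.766823… → ⌈·⌉ = 477
j=4: r + 3k = 641.296235… → ⌈·⌉ = 642
j=5: r + 4k = 805.825647… → ⌈·⌉ = 806
j=6: r + 5k = 970.355058… → ⌈·⌉ = 971
j=7: r + 6k = 1134.884470… → ⌈·⌉ = 1135
j=8: r + 7k = 1299.413882… → ⌈·⌉ = 1300
j=9: r + 8k = 1463.943294… → ⌈·⌉ = 1464
j=10: r + 9k = 1628.472705… → ⌈·⌉ = 1629
j=11: r + 10k = 1793.002117… → ⌈·⌉ = 1794
j=12: r + 11k = 1957.531529… → ⌈·⌉ = 1958
j=13: r + 12k = 2122.060941… → ⌈·⌉ = 2123
j=14: r + 13k = 2286.590352… → ⌈·⌉ = 2287
j=15: r + 14k = 2451.119764… → ⌈·⌉ = 2452
j=16: r + 15k = 2615.649176… → ⌈·⌉ = 2616
j=17: r + 16k = 2780.178588… → ⌈·⌉ = 2781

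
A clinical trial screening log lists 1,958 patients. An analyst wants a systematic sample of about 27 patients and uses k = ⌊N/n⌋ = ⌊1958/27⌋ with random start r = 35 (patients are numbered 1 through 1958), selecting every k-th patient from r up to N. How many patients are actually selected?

27

k = ⌊1958/27⌋ = 72
Achieved size = ⌊(1958 − 35)/72⌋ + 1 = ⌊1923/72⌋ + 1 = 26 + 1 = 27
(last selection: 35 + 26×72 = 1907 ≤ 1958; next would be 1979 > 1958)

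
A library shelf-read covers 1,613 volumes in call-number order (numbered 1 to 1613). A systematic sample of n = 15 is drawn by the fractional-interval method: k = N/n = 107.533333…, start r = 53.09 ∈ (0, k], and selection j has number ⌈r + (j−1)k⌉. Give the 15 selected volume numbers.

j=1: r + 0k = 53.09 → ⌈·⌉ = 54
j=2: r + 1k = 160.623333… → ⌈·⌉ = 161
j=3: r + 2k = 268.156666… → ⌈·⌉ = 269
j=4: r + 3k = 375.69 → ⌈·⌉ = 376
j=5: r + 4k = 483.223333… → ⌈·⌉ = 484
j=6: r + 5k = 590.756666… → ⌈·⌉ = 591
j=7: r + 6k = 698.29 → ⌈·⌉ = 699
j=8: r + 7k = 805.823333… → ⌈·⌉ = 806
j=9: r + 8k = 913.356666… → ⌈·⌉ = 914
j=10: r + 9k = 1020.89 → ⌈·⌉ = 1021
j=11: r + 10k = 1128.423333… → ⌈·⌉ = 1129
j=12: r + 11k = 1235.956666… → ⌈·⌉ = 1236
j=13: r + 12k = 1343.49 → ⌈·⌉ = 1344
j=14: r + 13k = 1451.023333… → ⌈·⌉ = 1452
j=15: r + 14k = 1558.556666… → ⌈·⌉ = 1559

54, 161, 269, 376, 484, 591, 699, 806, 914, 1021, 1129, 1236, 1344, 1452, 1559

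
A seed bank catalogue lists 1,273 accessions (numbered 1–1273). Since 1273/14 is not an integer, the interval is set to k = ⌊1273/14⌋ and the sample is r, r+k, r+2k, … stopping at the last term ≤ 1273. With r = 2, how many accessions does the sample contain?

k = ⌊1273/14⌋ = 90
Achieved size = ⌊(1273 − 2)/90⌋ + 1 = ⌊1271/90⌋ + 1 = 14 + 1 = 15
(last selection: 2 + 14×90 = 1262 ≤ 1273; next would be 1352 > 1273)

15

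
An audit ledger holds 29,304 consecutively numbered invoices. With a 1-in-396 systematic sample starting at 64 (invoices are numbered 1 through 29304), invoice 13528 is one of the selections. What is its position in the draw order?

k = 396
position = (13528 − 64)/396 + 1 = 13464/396 + 1 = 34 + 1 = 35

35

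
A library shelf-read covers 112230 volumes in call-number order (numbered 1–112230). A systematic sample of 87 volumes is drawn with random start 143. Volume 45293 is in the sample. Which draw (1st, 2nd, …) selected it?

k = 112230/87 = 1290
position = (45293 − 143)/1290 + 1 = 45150/1290 + 1 = 35 + 1 = 36

36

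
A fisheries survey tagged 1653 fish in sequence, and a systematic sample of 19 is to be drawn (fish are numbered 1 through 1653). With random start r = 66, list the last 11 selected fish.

k = N/n = 1653/19 = 87
9th selection = 66 + 8×87 = 762
10th: 762 + 87 = 849
11th: 849 + 87 = 936
12th: 936 + 87 = 1023
13th: 1023 + 87 = 1110
14th: 1110 + 87 = 1197
15th: 1197 + 87 = 1284
16th: 1284 + 87 = 1371
17th: 1371 + 87 = 1458
18th: 1458 + 87 = 1545
19th: 1545 + 87 = 1632

762, 849, 936, 1023, 1110, 1197, 1284, 1371, 1458, 1545, 1632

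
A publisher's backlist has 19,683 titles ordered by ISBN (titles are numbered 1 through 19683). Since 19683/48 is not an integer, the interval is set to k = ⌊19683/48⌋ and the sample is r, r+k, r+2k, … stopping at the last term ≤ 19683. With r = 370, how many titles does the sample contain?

k = ⌊19683/48⌋ = 410
Achieved size = ⌊(19683 − 370)/410⌋ + 1 = ⌊19313/410⌋ + 1 = 47 + 1 = 48
(last selection: 370 + 47×410 = 19640 ≤ 19683; next would be 20050 > 19683)

48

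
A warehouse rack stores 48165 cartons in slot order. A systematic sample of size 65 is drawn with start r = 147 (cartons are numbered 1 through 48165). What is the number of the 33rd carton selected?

k = 48165/65 = 741
33rd selection = r + (33−1)·k = 147 + 32×741 = 147 + 23712 = 23859

23859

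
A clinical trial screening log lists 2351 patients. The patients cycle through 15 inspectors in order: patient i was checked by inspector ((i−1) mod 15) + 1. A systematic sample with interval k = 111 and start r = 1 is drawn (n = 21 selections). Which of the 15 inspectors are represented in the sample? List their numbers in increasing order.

Consecutive selections differ by k = 111, so their inspector numbers differ by 111 mod 15 = 6.
gcd(111, 15) = 3, so the sample visits 15/3 = 5 distinct residues mod 15.
Start 1 is inspector 1; the inspectors hit are 1, 4, 7, 10, 13.

1, 4, 7, 10, 13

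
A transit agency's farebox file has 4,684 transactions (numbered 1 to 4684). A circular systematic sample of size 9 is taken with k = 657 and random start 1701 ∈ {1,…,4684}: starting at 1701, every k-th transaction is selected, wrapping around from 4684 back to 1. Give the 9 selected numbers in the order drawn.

Selection 1: 1701
Selection 2: 1701 + 657 = 2358
Selection 3: 2358 + 657 = 3015
Selection 4: 3015 + 657 = 3672
Selection 5: 3672 + 657 = 4329
Selection 6: 4329 + 657 = 4986 → 4986 − 4684 = 302
Selection 7: 302 + 657 = 959
Selection 8: 959 + 657 = 1616
Selection 9: 1616 + 657 = 2273

1701, 2358, 3015, 3672, 4329, 302, 959, 1616, 2273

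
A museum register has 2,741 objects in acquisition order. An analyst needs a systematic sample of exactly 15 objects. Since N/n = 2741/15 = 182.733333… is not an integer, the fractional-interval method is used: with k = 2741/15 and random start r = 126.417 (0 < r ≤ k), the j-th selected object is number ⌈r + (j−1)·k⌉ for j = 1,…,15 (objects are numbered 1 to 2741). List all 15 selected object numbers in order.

j=1: r + 0k = 126.417 → ⌈·⌉ = 127
j=2: r + 1k = 309.150333… → ⌈·⌉ = 310
j=3: r + 2k = 491.883666… → ⌈·⌉ = 492
j=4: r + 3k = 674.617 → ⌈·⌉ = 675
j=5: r + 4k = 857.350333… → ⌈·⌉ = 858
j=6: r + 5k = 1040.083666… → ⌈·⌉ = 1041
j=7: r + 6k = 1222.817 → ⌈·⌉ = 1223
j=8: r + 7k = 1405.550333… → ⌈·⌉ = 1406
j=9: r + 8k = 1588.283666… → ⌈·⌉ = 1589
j=10: r + 9k = 1771.017 → ⌈·⌉ = 1772
j=11: r + 10k = 1953.750333… → ⌈·⌉ = 1954
j=12: r + 11k = 2136.483666… → ⌈·⌉ = 2137
j=13: r + 12k = 2319.217 → ⌈·⌉ = 2320
j=14: r + 13k = 2501.950333… → ⌈·⌉ = 2502
j=15: r + 14k = 2684.683666… → ⌈·⌉ = 2685

127, 310, 492, 675, 858, 1041, 1223, 1406, 1589, 1772, 1954, 2137, 2320, 2502, 2685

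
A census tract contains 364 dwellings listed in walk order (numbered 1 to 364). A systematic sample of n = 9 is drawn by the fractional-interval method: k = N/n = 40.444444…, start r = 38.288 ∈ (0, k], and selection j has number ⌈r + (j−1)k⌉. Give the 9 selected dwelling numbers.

39, 79, 120, 160, 201, 241, 281, 322, 362

j=1: r + 0k = 38.288 → ⌈·⌉ = 39
j=2: r + 1k = 78.732444… → ⌈·⌉ = 79
j=3: r + 2k = 119.176888… → ⌈·⌉ = 120
j=4: r + 3k = 159.621333… → ⌈·⌉ = 160
j=5: r + 4k = 200.065777… → ⌈·⌉ = 201
j=6: r + 5k = 240.510222… → ⌈·⌉ = 241
j=7: r + 6k = 280.954666… → ⌈·⌉ = 281
j=8: r + 7k = 321.399111… → ⌈·⌉ = 322
j=9: r + 8k = 361.843555… → ⌈·⌉ = 362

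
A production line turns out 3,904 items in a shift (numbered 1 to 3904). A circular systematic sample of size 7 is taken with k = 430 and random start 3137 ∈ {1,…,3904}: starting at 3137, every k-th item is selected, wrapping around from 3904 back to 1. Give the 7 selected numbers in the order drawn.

Selection 1: 3137
Selection 2: 3137 + 430 = 3567
Selection 3: 3567 + 430 = 3997 → 3997 − 3904 = 93
Selection 4: 93 + 430 = 523
Selection 5: 523 + 430 = 953
Selection 6: 953 + 430 = 1383
Selection 7: 1383 + 430 = 1813

3137, 3567, 93, 523, 953, 1383, 1813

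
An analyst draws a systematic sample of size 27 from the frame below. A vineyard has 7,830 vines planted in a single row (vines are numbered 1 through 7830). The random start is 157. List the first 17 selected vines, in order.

k = N/n = 7830/27 = 290
vine 1: 157
vine 2: 157 + 290 = 447
vine 3: 447 + 290 = 737
vine 4: 737 + 290 = 1027
vine 5: 1027 + 290 = 1317
vine 6: 1317 + 290 = 1607
vine 7: 1607 + 290 = 1897
vine 8: 1897 + 290 = 2187
vine 9: 2187 + 290 = 2477
vine 10: 2477 + 290 = 2767
vine 11: 2767 + 290 = 3057
vine 12: 3057 + 290 = 3347
vine 13: 3347 + 290 = 3637
vine 14: 3637 + 290 = 3927
vine 15: 3927 + 290 = 4217
vine 16: 4217 + 290 = 4507
vine 17: 4507 + 290 = 4797

157, 447, 737, 1027, 1317, 1607, 1897, 2187, 2477, 2767, 3057, 3347, 3637, 3927, 4217, 4507, 4797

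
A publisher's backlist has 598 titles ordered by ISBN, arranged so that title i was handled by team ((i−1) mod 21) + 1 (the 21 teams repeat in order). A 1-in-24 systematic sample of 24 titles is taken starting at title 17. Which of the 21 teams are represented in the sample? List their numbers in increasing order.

Consecutive selections differ by k = 24, so their team numbers differ by 24 mod 21 = 3.
gcd(24, 21) = 3, so the sample visits 21/3 = 7 distinct residues mod 21.
Start 17 is team 17; the teams hit are 2, 5, 8, 11, 14, 17, 20.

2, 5, 8, 11, 14, 17, 20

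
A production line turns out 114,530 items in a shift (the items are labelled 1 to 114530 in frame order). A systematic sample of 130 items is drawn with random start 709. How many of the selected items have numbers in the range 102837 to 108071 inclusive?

6

k = 114530/130 = 881
First selection ≥ 102837: 709 + ⌈(102837−709)/881⌉·881 = 709 + 116×881 = 102905
Last selection ≤ 108071: 709 + ⌊(108071−709)/881⌋·881 = 709 + 121×881 = 107310
Count = 121 − 116 + 1 = 6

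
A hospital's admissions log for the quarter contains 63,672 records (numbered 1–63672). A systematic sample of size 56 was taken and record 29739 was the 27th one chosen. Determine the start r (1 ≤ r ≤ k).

k = 63672/56 = 1137
r = 29739 − (27−1)×1137 = 29739 − 29562 = 177

177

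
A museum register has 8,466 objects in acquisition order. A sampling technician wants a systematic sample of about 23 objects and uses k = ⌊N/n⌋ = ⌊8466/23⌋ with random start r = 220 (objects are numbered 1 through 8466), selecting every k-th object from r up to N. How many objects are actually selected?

23

k = ⌊8466/23⌋ = 368
Achieved size = ⌊(8466 − 220)/368⌋ + 1 = ⌊8246/368⌋ + 1 = 22 + 1 = 23
(last selection: 220 + 22×368 = 8316 ≤ 8466; next would be 8684 > 8466)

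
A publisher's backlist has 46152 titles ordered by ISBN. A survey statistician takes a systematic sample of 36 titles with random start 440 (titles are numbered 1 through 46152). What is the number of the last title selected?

45310

k = 46152/36 = 1282
36th selection = r + (36−1)·k = 440 + 35×1282 = 440 + 44870 = 45310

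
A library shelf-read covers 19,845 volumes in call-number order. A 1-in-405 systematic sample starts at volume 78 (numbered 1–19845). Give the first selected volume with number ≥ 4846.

4938

k = 405
Steps past start: ⌈(4846 − 78)/405⌉ = ⌈4768/405⌉ = 12
Selected volume: 78 + 12×405 = 4938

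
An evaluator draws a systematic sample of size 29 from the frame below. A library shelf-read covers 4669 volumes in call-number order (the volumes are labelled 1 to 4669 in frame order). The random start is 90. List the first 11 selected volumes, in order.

90, 251, 412, 573, 734, 895, 1056, 1217, 1378, 1539, 1700

k = N/n = 4669/29 = 161
volume 1: 90
volume 2: 90 + 161 = 251
volume 3: 251 + 161 = 412
volume 4: 412 + 161 = 573
volume 5: 573 + 161 = 734
volume 6: 734 + 161 = 895
volume 7: 895 + 161 = 1056
volume 8: 1056 + 161 = 1217
volume 9: 1217 + 161 = 1378
volume 10: 1378 + 161 = 1539
volume 11: 1539 + 161 = 1700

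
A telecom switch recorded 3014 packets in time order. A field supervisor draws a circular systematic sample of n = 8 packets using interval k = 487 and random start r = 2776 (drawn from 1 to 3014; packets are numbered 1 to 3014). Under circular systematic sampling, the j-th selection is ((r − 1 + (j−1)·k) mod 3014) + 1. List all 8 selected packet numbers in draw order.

2776, 249, 736, 1223, 1710, 2197, 2684, 157

Selection 1: 2776
Selection 2: 2776 + 487 = 3263 → 3263 − 3014 = 249
Selection 3: 249 + 487 = 736
Selection 4: 736 + 487 = 1223
Selection 5: 1223 + 487 = 1710
Selection 6: 1710 + 487 = 2197
Selection 7: 2197 + 487 = 2684
Selection 8: 2684 + 487 = 3171 → 3171 − 3014 = 157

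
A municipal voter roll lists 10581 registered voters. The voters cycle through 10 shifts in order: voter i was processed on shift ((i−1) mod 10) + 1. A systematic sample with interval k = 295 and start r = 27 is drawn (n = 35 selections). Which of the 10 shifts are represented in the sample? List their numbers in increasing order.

Consecutive selections differ by k = 295, so their shift numbers differ by 295 mod 10 = 5.
gcd(295, 10) = 5, so the sample visits 10/5 = 2 distinct residues mod 10.
Start 27 is shift 7; the shifts hit are 2, 7.

2, 7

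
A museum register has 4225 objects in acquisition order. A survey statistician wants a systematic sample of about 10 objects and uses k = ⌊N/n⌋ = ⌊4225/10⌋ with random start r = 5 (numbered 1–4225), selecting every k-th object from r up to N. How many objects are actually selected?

k = ⌊4225/10⌋ = 422
Achieved size = ⌊(4225 − 5)/422⌋ + 1 = ⌊4220/422⌋ + 1 = 10 + 1 = 11
(last selection: 5 + 10×422 = 4225 ≤ 4225; next would be 4647 > 4225)

11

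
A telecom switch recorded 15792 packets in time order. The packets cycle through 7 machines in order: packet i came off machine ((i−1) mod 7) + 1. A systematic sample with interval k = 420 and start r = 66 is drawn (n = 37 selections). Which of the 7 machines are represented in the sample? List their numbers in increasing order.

3

Consecutive selections differ by k = 420, so their machine numbers differ by 420 mod 7 = 0.
gcd(420, 7) = 7, so the sample visits 7/7 = 1 distinct residues mod 7.
Start 66 is machine 3; the machines hit are 3.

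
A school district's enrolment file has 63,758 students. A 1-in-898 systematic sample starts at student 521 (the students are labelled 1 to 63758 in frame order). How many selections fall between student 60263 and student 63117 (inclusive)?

3

k = 898
First selection ≥ 60263: 521 + ⌈(60263−521)/898⌉·898 = 521 + 67×898 = 60687
Last selection ≤ 63117: 521 + ⌊(63117−521)/898⌋·898 = 521 + 69×898 = 62483
Count = 69 − 67 + 1 = 3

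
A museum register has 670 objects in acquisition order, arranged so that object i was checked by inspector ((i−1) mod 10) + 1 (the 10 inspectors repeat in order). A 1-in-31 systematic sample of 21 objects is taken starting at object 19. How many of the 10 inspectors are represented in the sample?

Consecutive selections differ by k = 31, so their inspector numbers differ by 31 mod 10 = 1.
gcd(31, 10) = 1, so the sample visits 10/1 = 10 distinct residues mod 10.
Start 19 is inspector 9; the inspectors hit are 1, 2, 3, 4, 5, 6, 7, 8, 9, 10.

10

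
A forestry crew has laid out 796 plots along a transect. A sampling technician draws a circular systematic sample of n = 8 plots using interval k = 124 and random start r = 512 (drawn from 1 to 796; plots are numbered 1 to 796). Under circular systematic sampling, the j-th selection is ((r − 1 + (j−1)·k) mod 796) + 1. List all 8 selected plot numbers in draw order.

512, 636, 760, 88, 212, 336, 460, 584

Selection 1: 512
Selection 2: 512 + 124 = 636
Selection 3: 636 + 124 = 760
Selection 4: 760 + 124 = 884 → 884 − 796 = 88
Selection 5: 88 + 124 = 212
Selection 6: 212 + 124 = 336
Selection 7: 336 + 124 = 460
Selection 8: 460 + 124 = 584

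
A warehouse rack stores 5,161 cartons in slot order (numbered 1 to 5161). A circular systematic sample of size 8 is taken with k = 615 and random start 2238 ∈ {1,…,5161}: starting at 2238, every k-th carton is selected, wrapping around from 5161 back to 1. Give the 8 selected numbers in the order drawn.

2238, 2853, 3468, 4083, 4698, 152, 767, 1382

Selection 1: 2238
Selection 2: 2238 + 615 = 2853
Selection 3: 2853 + 615 = 3468
Selection 4: 3468 + 615 = 4083
Selection 5: 4083 + 615 = 4698
Selection 6: 4698 + 615 = 5313 → 5313 − 5161 = 152
Selection 7: 152 + 615 = 767
Selection 8: 767 + 615 = 1382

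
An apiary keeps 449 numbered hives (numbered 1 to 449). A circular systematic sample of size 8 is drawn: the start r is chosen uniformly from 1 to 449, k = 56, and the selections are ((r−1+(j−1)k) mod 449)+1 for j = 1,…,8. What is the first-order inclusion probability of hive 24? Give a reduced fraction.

8/449

For each position j, as r ranges over 1…449 the j-th selection hits every hive exactly once, so hive 24 is selected for exactly 8 of the 449 starts.
Inclusion probability = 8/449.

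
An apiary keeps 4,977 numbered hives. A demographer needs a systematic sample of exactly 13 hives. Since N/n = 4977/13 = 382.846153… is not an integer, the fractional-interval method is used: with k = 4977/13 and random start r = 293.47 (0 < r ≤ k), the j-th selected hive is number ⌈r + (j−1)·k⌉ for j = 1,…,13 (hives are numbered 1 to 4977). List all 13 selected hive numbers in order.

294, 677, 1060, 1443, 1825, 2208, 2591, 2974, 3357, 3740, 4122, 4505, 4888

j=1: r + 0k = 293.47 → ⌈·⌉ = 294
j=2: r + 1k = 676.316153… → ⌈·⌉ = 677
j=3: r + 2k = 1059.162307… → ⌈·⌉ = 1060
j=4: r + 3k = 1442.008461… → ⌈·⌉ = 1443
j=5: r + 4k = 1824.854615… → ⌈·⌉ = 1825
j=6: r + 5k = 2207.700769… → ⌈·⌉ = 2208
j=7: r + 6k = 2590.546923… → ⌈·⌉ = 2591
j=8: r + 7k = 2973.393076… → ⌈·⌉ = 2974
j=9: r + 8k = 3356.239230… → ⌈·⌉ = 3357
j=10: r + 9k = 3739.085384… → ⌈·⌉ = 3740
j=11: r + 10k = 4121.931538… → ⌈·⌉ = 4122
j=12: r + 11k = 4504.777692… → ⌈·⌉ = 4505
j=13: r + 12k = 4887.623846… → ⌈·⌉ = 4888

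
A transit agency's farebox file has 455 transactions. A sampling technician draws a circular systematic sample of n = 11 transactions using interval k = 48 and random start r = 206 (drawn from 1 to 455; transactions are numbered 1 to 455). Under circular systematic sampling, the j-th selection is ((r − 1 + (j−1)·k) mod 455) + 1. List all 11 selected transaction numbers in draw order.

206, 254, 302, 350, 398, 446, 39, 87, 135, 183, 231

Selection 1: 206
Selection 2: 206 + 48 = 254
Selection 3: 254 + 48 = 302
Selection 4: 302 + 48 = 350
Selection 5: 350 + 48 = 398
Selection 6: 398 + 48 = 446
Selection 7: 446 + 48 = 494 → 494 − 455 = 39
Selection 8: 39 + 48 = 87
Selection 9: 87 + 48 = 135
Selection 10: 135 + 48 = 183
Selection 11: 183 + 48 = 231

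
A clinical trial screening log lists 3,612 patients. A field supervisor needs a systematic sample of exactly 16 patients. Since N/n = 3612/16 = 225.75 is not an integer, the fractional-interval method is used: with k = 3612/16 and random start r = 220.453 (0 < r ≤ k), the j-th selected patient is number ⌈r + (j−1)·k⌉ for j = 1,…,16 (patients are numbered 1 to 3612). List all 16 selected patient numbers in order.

j=1: r + 0k = 220.453 → ⌈·⌉ = 221
j=2: r + 1k = 446.203 → ⌈·⌉ = 447
j=3: r + 2k = 671.953 → ⌈·⌉ = 672
j=4: r + 3k = 897.703 → ⌈·⌉ = 898
j=5: r + 4k = 1123.453 → ⌈·⌉ = 1124
j=6: r + 5k = 1349.203 → ⌈·⌉ = 1350
j=7: r + 6k = 1574.953 → ⌈·⌉ = 1575
j=8: r + 7k = 1800.703 → ⌈·⌉ = 1801
j=9: r + 8k = 2026.453 → ⌈·⌉ = 2027
j=10: r + 9k = 2252.203 → ⌈·⌉ = 2253
j=11: r + 10k = 2477.953 → ⌈·⌉ = 2478
j=12: r + 11k = 2703.703 → ⌈·⌉ = 2704
j=13: r + 12k = 2929.453 → ⌈·⌉ = 2930
j=14: r + 13k = 3155.203 → ⌈·⌉ = 3156
j=15: r + 14k = 3380.953 → ⌈·⌉ = 3381
j=16: r + 15k = 3606.703 → ⌈·⌉ = 3607

221, 447, 672, 898, 1124, 1350, 1575, 1801, 2027, 2253, 2478, 2704, 2930, 3156, 3381, 3607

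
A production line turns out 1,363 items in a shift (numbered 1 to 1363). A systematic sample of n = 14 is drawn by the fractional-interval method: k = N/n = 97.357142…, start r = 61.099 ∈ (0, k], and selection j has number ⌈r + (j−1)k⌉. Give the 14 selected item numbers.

j=1: r + 0k = 61.099 → ⌈·⌉ = 62
j=2: r + 1k = 158.456142… → ⌈·⌉ = 159
j=3: r + 2k = 255.813285… → ⌈·⌉ = 256
j=4: r + 3k = 353.170428… → ⌈·⌉ = 354
j=5: r + 4k = 450.527571… → ⌈·⌉ = 451
j=6: r + 5k = 547.884714… → ⌈·⌉ = 548
j=7: r + 6k = 645.241857… → ⌈·⌉ = 646
j=8: r + 7k = 742.599 → ⌈·⌉ = 743
j=9: r + 8k = 839.956142… → ⌈·⌉ = 840
j=10: r + 9k = 937.313285… → ⌈·⌉ = 938
j=11: r + 10k = 1034.670428… → ⌈·⌉ = 1035
j=12: r + 11k = 1132.027571… → ⌈·⌉ = 1133
j=13: r + 12k = 1229.384714… → ⌈·⌉ = 1230
j=14: r + 13k = 1326.741857… → ⌈·⌉ = 1327

62, 159, 256, 354, 451, 548, 646, 743, 840, 938, 1035, 1133, 1230, 1327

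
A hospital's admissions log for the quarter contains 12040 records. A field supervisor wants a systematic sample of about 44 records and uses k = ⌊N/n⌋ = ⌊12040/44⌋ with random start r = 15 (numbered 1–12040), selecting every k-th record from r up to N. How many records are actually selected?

45

k = ⌊12040/44⌋ = 273
Achieved size = ⌊(12040 − 15)/273⌋ + 1 = ⌊12025/273⌋ + 1 = 44 + 1 = 45
(last selection: 15 + 44×273 = 12027 ≤ 12040; next would be 12300 > 12040)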